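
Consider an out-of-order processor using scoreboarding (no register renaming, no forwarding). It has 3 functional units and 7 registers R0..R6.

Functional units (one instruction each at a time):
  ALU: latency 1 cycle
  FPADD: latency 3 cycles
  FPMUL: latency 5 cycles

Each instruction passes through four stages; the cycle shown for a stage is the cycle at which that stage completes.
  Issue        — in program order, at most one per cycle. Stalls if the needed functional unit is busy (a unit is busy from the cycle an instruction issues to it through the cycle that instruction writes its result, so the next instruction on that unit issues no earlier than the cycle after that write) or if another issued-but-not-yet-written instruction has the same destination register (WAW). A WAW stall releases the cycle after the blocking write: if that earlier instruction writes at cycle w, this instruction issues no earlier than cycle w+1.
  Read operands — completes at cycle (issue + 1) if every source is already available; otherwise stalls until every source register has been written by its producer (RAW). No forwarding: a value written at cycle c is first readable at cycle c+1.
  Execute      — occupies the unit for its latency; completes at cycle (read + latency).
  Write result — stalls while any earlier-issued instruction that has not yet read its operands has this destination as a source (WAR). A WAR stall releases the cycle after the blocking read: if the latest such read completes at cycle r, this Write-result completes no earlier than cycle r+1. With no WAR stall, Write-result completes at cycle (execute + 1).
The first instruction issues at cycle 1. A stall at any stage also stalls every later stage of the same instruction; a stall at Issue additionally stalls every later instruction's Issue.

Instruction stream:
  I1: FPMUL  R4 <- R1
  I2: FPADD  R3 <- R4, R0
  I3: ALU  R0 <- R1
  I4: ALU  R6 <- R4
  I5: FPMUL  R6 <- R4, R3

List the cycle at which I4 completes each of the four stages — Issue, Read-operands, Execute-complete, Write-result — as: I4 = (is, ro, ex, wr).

I4 = (11, 12, 13, 14)

c1: I1→FPMUL
c2: I1 RO, I2→FPADD
c3: I3→ALU
c4: I3 RO
c5: I3 EX
c7: I1 EX
c8: I1 WR R4
c9: I2 RO
c10: I3 WR R0
c11: I4→ALU
c12: I2 EX, I4 RO
c13: I2 WR R3, I4 EX
c14: I4 WR R6
c15: I5→FPMUL
c16: I5 RO
c21: I5 EX
c22: I5 WR R6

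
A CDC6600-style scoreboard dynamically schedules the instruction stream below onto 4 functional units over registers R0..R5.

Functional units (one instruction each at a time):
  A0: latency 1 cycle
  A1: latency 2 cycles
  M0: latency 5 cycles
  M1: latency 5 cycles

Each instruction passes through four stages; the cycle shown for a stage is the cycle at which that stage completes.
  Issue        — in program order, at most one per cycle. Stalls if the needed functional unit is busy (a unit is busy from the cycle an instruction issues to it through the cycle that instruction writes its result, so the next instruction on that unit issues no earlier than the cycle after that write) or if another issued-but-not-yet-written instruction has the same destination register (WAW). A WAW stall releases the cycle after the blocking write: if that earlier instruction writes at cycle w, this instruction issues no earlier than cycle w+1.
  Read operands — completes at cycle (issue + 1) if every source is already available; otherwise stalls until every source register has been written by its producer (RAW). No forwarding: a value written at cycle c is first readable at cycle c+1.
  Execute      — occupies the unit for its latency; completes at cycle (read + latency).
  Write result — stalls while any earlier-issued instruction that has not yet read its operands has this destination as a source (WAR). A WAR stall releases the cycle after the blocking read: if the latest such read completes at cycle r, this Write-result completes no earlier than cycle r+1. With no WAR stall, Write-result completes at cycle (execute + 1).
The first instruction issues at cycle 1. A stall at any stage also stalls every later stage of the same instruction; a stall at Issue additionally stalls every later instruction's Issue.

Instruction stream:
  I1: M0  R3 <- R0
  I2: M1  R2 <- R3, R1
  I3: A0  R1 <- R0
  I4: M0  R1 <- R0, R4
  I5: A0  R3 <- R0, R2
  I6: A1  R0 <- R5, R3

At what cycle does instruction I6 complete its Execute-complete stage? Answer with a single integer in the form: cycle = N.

cycle = 21

[1] I1 dispatched to M0
[2] I1 operands ready | I2 dispatched to M1
[3] I3 dispatched to A0
[4] I3 operands ready
[5] I3 complete
[7] I1 complete
[8] R3←I1
[9] I2 operands ready
[10] R1←I3
[11] I4 dispatched to M0
[12] I4 operands ready | I5 dispatched to A0
[13] I6 dispatched to A1
[14] I2 complete
[15] R2←I2
[16] I5 operands ready
[17] I4 complete | I5 complete
[18] R1←I4 | R3←I5
[19] I6 operands ready
[21] I6 complete
[22] R0←I6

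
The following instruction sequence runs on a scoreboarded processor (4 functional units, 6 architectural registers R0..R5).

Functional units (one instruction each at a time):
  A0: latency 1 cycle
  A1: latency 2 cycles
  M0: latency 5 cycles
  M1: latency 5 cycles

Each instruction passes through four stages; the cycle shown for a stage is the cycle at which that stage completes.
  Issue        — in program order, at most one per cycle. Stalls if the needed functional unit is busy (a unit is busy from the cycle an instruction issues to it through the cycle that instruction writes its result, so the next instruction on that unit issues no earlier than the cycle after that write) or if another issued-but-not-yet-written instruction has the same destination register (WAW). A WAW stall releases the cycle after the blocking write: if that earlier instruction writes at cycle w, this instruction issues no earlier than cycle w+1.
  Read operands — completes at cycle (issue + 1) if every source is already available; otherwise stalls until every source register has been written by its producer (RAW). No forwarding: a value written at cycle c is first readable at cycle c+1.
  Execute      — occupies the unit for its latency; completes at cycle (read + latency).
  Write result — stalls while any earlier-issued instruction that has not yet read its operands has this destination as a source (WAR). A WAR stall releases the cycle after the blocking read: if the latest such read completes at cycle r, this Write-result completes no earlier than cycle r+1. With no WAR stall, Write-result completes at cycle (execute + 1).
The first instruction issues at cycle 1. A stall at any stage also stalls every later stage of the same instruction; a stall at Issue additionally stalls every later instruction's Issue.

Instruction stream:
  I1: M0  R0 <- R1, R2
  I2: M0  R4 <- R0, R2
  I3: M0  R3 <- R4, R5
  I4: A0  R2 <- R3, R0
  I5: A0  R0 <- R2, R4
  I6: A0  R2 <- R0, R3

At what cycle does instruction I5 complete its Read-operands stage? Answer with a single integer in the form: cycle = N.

cycle = 29

I1: IS=1 RO=2 EX=7 WR=8
I2: IS=9 RO=10 EX=15 WR=16  [struct: M0 busy until I1 writes@8]
I3: IS=17 RO=18 EX=23 WR=24  [struct: M0 busy until I2 writes@16]
I4: IS=18 RO=25 EX=26 WR=27  [RAW R3: wait I3 write@24]
I5: IS=28 RO=29 EX=30 WR=31  [struct: A0 busy until I4 writes@27]
I6: IS=32 RO=33 EX=34 WR=35  [struct: A0 busy until I5 writes@31]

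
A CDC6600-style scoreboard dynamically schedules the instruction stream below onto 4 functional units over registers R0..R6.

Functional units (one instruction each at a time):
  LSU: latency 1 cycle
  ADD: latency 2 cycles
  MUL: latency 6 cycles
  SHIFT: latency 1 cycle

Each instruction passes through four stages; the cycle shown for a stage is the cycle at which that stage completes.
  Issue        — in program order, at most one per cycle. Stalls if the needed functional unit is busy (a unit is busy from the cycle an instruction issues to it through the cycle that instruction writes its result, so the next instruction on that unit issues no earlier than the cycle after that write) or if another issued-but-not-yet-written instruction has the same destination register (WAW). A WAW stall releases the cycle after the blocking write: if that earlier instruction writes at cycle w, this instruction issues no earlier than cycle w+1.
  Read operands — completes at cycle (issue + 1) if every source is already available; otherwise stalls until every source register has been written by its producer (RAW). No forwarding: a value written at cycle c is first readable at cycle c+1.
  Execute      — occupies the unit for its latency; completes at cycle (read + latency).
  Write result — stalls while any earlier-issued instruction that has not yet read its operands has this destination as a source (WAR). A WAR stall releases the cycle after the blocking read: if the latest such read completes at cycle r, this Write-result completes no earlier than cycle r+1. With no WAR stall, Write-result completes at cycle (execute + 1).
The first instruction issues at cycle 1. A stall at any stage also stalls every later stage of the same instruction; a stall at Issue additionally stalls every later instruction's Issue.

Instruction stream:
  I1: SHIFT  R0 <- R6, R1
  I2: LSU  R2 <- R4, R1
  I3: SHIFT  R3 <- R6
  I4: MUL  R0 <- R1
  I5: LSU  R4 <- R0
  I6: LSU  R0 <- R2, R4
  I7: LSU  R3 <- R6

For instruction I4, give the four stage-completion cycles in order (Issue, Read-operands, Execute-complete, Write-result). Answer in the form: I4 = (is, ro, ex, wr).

[I1] 1/2/3/4
[I2] 2/3/4/5
[I3] 5/6/7/8  (struct: SHIFT busy until I1 writes@4)
[I4] 6/7/13/14
[I5] 7/15/16/17  (RAW R0: wait I4 write@14)
[I6] 18/19/20/21  (struct: LSU busy until I5 writes@17)
[I7] 22/23/24/25  (struct: LSU busy until I6 writes@21)

I4 = (6, 7, 13, 14)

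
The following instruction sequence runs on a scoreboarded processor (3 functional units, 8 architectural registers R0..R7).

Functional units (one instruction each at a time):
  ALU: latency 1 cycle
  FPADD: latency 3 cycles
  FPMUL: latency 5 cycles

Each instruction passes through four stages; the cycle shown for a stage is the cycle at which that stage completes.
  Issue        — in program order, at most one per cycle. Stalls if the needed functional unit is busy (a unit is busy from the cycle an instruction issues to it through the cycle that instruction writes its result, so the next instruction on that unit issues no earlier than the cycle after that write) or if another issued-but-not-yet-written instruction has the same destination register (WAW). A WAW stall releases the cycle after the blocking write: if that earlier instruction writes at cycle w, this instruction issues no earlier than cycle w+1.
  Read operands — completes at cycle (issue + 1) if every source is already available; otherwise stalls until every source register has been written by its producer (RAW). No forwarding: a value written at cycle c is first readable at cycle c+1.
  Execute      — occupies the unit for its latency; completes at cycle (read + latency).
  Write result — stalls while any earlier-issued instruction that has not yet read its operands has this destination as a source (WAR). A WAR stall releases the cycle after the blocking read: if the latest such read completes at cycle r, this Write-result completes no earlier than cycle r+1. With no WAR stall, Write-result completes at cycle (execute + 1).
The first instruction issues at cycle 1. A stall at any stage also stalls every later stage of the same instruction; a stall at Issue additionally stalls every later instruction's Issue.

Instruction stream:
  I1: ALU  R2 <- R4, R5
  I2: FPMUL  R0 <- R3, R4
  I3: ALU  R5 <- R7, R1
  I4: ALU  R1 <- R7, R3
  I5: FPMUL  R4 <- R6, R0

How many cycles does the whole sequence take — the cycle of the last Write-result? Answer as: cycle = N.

c1: issue I1 (ALU)
c2: I1 read-ops, issue I2 (FPMUL)
c3: I1 finished on ALU, I2 read-ops
c4: I1→R2
c5: issue I3 (ALU)
c6: I3 read-ops
c7: I3 finished on ALU
c8: I2 finished on FPMUL, I3→R5
c9: I2→R0, issue I4 (ALU)
c10: I4 read-ops, issue I5 (FPMUL)
c11: I4 finished on ALU, I5 read-ops
c12: I4→R1
c16: I5 finished on FPMUL
c17: I5→R4

cycle = 17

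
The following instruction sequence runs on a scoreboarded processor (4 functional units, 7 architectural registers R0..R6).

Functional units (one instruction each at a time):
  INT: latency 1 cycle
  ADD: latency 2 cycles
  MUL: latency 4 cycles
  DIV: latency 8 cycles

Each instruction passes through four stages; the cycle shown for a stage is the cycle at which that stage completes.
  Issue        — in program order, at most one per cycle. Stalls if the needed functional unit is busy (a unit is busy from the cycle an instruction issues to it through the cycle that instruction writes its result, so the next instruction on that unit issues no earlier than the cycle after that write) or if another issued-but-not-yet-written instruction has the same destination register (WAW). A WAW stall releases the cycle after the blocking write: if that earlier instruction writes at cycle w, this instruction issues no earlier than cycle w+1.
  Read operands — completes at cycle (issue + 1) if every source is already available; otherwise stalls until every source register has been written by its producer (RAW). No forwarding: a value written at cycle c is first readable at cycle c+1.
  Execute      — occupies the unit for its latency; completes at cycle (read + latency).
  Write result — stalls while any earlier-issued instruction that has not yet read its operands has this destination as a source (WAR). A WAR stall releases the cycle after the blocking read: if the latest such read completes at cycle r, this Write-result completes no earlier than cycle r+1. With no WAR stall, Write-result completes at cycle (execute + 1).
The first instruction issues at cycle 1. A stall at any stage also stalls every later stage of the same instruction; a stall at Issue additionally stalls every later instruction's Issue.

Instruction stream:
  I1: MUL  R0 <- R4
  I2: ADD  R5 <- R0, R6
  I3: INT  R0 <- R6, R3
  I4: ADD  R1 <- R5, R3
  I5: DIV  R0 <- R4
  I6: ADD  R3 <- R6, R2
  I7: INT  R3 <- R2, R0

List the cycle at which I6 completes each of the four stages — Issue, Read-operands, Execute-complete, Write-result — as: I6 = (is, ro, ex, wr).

I6 = (17, 18, 20, 21)

I1 -> (1, 2, 6, 7)
I2 -> (2, 8, 10, 11)  // RAW R0: wait I1 write@7
I3 -> (8, 9, 10, 11)  // WAW R0: wait I1 write@7
I4 -> (12, 13, 15, 16)  // struct: ADD busy until I2 writes@11
I5 -> (13, 14, 22, 23)
I6 -> (17, 18, 20, 21)  // struct: ADD busy until I4 writes@16
I7 -> (22, 24, 25, 26)  // WAW R3: wait I6 write@21, RAW R0: wait I5 write@23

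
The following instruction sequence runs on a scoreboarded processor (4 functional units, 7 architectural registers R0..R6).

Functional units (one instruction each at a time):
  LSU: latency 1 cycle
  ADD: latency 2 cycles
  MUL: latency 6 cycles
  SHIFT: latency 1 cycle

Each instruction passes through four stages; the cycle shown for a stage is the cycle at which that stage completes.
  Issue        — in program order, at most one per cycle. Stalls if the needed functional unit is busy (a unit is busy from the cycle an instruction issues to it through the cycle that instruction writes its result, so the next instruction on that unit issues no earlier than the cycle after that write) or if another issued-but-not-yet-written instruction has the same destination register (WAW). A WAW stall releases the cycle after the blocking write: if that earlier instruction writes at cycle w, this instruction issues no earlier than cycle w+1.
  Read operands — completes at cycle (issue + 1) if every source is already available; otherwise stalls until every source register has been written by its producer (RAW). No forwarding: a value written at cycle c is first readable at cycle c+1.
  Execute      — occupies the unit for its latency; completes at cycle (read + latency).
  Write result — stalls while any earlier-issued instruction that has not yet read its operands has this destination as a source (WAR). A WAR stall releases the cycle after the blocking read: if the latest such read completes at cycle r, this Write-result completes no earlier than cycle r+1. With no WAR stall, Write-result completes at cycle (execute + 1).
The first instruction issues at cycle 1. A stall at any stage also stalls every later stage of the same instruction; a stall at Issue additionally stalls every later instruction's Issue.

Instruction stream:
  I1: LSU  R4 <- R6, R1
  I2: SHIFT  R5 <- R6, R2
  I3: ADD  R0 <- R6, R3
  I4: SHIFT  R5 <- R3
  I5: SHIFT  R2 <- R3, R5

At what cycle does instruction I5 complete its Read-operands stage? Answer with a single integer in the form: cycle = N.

cycle = 11

  I1 | 1 | 2 | 3 | 4
  I2 | 2 | 3 | 4 | 5
  I3 | 3 | 4 | 6 | 7
  I4 | 6 | 7 | 8 | 9   struct: SHIFT busy until I2 writes@5
  I5 | 10 | 11 | 12 | 13   struct: SHIFT busy until I4 writes@9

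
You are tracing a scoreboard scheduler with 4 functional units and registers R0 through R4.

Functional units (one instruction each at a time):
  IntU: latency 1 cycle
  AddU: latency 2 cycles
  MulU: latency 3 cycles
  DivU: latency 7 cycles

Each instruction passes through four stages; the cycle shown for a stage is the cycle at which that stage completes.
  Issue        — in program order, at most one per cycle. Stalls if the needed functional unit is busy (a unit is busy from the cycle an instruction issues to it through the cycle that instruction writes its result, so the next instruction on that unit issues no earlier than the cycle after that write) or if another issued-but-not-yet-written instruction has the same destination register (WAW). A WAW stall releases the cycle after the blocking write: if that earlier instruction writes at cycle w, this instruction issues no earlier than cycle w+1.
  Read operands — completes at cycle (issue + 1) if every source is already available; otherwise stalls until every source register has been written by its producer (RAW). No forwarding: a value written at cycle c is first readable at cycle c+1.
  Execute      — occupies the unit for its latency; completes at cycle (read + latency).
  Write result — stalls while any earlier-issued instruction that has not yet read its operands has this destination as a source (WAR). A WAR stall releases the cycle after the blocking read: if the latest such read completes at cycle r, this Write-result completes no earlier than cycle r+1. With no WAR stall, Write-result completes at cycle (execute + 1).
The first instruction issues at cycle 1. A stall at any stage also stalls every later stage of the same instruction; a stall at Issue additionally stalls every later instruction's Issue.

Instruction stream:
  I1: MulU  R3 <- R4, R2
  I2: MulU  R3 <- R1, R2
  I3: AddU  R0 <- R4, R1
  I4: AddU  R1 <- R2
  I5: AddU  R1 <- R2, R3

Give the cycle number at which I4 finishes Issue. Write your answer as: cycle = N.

cycle = 13

I1: IS=1 RO=2 EX=5 WR=6
I2: IS=7 RO=8 EX=11 WR=12  [struct: MulU busy until I1 writes@6]
I3: IS=8 RO=9 EX=11 WR=12
I4: IS=13 RO=14 EX=16 WR=17  [struct: AddU busy until I3 writes@12]
I5: IS=18 RO=19 EX=21 WR=22  [struct: AddU busy until I4 writes@17]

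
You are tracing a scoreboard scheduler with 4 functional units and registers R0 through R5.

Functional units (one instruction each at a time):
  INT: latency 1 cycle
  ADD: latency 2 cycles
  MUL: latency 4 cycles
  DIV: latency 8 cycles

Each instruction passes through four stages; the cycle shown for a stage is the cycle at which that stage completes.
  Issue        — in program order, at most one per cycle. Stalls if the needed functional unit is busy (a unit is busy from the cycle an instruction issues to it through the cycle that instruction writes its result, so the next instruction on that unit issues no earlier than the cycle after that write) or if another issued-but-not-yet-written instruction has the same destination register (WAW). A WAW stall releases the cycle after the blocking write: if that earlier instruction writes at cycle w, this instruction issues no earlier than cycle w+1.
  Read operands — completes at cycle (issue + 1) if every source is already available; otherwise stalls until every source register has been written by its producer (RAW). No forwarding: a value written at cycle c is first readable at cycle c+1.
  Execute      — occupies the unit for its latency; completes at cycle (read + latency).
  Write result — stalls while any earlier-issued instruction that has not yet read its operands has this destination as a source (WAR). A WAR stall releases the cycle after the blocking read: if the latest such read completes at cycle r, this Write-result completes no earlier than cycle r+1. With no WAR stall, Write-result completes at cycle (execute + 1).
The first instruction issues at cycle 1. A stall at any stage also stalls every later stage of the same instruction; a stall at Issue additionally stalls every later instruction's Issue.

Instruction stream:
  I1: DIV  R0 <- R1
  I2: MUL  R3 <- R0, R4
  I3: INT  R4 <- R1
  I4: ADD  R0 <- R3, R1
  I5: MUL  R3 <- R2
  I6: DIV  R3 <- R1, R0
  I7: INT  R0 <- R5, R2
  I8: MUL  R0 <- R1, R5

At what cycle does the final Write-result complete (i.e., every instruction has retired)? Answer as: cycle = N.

1) issue 1, read 2, done 10, write 11
2) issue 2, read 12, done 16, write 17  <RAW R0: wait I1 write@11>
3) issue 3, read 4, done 5, write 13  <WAR R4: wait I2 read@12>
4) issue 12, read 18, done 20, write 21  <WAW R0: wait I1 write@11 / RAW R3: wait I2 write@17>
5) issue 18, read 19, done 23, write 24  <struct: MUL busy until I2 writes@17>
6) issue 25, read 26, done 34, write 35  <WAW R3: wait I5 write@24>
7) issue 26, read 27, done 28, write 29
8) issue 30, read 31, done 35, write 36  <WAW R0: wait I7 write@29>

cycle = 36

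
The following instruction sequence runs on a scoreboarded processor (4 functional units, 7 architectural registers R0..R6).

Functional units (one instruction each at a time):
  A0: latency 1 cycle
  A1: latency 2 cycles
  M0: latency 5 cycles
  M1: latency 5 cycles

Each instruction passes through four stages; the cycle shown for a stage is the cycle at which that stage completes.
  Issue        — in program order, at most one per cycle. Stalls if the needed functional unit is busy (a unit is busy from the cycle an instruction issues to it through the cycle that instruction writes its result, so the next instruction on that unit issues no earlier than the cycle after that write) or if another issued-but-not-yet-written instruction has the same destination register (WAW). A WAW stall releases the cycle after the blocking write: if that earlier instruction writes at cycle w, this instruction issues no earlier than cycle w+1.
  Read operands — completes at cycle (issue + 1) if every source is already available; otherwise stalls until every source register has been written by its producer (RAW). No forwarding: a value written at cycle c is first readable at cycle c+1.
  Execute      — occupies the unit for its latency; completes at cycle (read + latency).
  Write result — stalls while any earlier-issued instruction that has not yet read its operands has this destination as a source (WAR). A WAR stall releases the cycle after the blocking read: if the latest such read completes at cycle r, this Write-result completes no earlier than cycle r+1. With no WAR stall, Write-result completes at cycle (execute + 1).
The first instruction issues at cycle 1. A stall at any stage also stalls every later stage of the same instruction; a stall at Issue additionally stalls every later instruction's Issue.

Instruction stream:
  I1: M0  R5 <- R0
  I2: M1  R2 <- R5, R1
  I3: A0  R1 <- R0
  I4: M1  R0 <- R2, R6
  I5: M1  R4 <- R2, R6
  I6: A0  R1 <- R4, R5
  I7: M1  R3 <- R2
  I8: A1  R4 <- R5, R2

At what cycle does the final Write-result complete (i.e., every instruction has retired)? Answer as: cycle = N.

1) issue 1, read 2, done 7, write 8
2) issue 2, read 9, done 14, write 15  <RAW R5: wait I1 write@8>
3) issue 3, read 4, done 5, write 10  <WAR R1: wait I2 read@9>
4) issue 16, read 17, done 22, write 23  <struct: M1 busy until I2 writes@15>
5) issue 24, read 25, done 30, write 31  <struct: M1 busy until I4 writes@23>
6) issue 25, read 32, done 33, write 34  <RAW R4: wait I5 write@31>
7) issue 32, read 33, done 38, write 39  <struct: M1 busy until I5 writes@31>
8) issue 33, read 34, done 36, write 37

cycle = 39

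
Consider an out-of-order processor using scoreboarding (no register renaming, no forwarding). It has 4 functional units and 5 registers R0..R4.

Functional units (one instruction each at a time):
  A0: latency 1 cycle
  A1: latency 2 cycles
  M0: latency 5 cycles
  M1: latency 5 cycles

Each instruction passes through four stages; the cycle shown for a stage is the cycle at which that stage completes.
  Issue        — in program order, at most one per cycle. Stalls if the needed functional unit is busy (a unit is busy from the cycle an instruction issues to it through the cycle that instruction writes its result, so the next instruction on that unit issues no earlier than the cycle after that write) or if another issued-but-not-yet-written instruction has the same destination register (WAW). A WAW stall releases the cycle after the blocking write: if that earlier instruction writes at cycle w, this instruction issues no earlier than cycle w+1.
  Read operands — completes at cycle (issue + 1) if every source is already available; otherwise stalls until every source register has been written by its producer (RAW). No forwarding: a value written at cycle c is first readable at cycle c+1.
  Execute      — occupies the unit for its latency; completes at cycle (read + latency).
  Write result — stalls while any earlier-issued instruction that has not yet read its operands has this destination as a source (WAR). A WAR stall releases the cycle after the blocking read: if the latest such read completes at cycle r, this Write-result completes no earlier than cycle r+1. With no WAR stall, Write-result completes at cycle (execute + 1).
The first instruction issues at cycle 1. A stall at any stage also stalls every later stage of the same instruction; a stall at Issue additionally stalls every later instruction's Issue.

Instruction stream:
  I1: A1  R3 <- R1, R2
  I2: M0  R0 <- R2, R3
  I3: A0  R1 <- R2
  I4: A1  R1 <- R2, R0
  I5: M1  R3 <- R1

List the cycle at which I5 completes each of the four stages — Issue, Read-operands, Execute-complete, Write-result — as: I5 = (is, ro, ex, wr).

[1] issue I1 (A1)
[2] I1 read-ops, issue I2 (M0)
[3] issue I3 (A0)
[4] I1 finished on A1, I3 read-ops
[5] I1→R3, I3 finished on A0
[6] I2 read-ops, I3→R1
[7] issue I4 (A1)
[8] issue I5 (M1)
[11] I2 finished on M0
[12] I2→R0
[13] I4 read-ops
[15] I4 finished on A1
[16] I4→R1
[17] I5 read-ops
[22] I5 finished on M1
[23] I5→R3

I5 = (8, 17, 22, 23)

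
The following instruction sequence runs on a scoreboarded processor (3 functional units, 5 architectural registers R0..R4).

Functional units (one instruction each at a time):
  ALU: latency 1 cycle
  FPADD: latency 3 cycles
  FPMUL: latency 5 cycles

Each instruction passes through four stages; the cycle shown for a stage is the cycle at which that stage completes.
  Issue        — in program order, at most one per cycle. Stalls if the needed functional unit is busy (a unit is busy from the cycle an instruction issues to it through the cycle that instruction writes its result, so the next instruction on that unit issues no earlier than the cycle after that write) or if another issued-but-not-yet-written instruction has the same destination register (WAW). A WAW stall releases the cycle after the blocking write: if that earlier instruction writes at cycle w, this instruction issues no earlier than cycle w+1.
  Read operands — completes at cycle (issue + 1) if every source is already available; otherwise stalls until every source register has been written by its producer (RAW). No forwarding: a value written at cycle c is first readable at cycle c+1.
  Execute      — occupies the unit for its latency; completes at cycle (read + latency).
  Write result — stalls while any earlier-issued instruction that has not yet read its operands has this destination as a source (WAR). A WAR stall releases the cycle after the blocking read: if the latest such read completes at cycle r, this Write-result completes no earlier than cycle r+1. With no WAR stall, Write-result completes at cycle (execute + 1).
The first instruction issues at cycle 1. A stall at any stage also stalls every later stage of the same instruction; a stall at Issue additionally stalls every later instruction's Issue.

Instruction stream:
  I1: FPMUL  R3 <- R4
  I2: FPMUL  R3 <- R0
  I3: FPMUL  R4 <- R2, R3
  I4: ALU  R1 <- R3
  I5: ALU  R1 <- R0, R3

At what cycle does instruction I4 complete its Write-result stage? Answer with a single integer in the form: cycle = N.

c1: I1→FPMUL
c2: I1 RO
c7: I1 EX
c8: I1 WR R3
c9: I2→FPMUL
c10: I2 RO
c15: I2 EX
c16: I2 WR R3
c17: I3→FPMUL
c18: I3 RO, I4→ALU
c19: I4 RO
c20: I4 EX
c21: I4 WR R1
c22: I5→ALU
c23: I3 EX, I5 RO
c24: I3 WR R4, I5 EX
c25: I5 WR R1

cycle = 21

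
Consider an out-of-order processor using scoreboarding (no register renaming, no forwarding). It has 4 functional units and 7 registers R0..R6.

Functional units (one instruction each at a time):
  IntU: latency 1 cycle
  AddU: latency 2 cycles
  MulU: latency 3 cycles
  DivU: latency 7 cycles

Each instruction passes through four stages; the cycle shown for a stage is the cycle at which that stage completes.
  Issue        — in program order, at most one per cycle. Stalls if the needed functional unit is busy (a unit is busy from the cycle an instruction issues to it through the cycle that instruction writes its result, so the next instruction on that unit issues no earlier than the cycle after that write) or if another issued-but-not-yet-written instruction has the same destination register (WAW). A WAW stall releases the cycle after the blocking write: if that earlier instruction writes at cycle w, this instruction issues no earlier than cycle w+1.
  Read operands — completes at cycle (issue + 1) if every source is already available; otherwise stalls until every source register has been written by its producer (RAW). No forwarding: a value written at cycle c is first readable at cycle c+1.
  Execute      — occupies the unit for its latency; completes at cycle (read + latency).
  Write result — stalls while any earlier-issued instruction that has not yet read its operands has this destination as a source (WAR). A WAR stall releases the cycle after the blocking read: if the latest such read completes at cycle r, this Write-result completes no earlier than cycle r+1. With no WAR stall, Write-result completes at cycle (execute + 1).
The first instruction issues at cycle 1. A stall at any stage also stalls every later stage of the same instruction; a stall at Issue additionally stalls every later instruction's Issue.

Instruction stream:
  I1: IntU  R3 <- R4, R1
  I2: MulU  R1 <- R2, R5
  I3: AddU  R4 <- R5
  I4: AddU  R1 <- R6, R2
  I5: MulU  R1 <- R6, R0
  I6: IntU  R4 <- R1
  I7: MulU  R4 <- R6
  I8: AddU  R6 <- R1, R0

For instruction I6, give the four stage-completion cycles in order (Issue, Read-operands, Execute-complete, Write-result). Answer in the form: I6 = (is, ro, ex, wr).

cycle 1: I1→IntU
cycle 2: I1 RO; I2→MulU
cycle 3: I1 EX; I2 RO; I3→AddU
cycle 4: I1 WR R3; I3 RO
cycle 6: I2 EX; I3 EX
cycle 7: I2 WR R1; I3 WR R4
cycle 8: I4→AddU
cycle 9: I4 RO
cycle 11: I4 EX
cycle 12: I4 WR R1
cycle 13: I5→MulU
cycle 14: I5 RO; I6→IntU
cycle 17: I5 EX
cycle 18: I5 WR R1
cycle 19: I6 RO
cycle 20: I6 EX
cycle 21: I6 WR R4
cycle 22: I7→MulU
cycle 23: I7 RO; I8→AddU
cycle 24: I8 RO
cycle 26: I7 EX; I8 EX
cycle 27: I7 WR R4; I8 WR R6

I6 = (14, 19, 20, 21)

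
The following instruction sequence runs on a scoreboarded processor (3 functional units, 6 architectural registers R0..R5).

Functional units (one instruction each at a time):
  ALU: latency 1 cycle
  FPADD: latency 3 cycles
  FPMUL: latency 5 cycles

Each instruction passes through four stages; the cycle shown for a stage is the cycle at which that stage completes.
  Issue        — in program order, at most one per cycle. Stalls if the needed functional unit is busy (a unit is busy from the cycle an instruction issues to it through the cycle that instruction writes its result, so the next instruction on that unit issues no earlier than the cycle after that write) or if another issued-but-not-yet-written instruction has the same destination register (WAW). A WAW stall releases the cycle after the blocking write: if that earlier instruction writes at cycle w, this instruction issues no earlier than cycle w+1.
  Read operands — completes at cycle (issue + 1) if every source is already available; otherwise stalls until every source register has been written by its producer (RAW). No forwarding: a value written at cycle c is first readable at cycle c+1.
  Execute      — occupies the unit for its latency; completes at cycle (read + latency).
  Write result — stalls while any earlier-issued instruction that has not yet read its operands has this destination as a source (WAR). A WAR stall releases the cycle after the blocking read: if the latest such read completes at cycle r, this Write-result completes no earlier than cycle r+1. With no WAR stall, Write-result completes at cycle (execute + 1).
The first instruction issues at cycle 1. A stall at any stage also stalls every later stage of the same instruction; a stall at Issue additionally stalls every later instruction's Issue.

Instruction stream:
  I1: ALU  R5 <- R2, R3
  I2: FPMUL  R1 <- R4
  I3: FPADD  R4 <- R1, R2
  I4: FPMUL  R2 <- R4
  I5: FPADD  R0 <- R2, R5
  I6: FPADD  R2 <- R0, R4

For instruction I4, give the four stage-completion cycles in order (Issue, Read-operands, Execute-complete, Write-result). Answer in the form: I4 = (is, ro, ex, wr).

I4 = (10, 15, 20, 21)

[I1] 1/2/3/4
[I2] 2/3/8/9
[I3] 3/10/13/14  (RAW R1: wait I2 write@9)
[I4] 10/15/20/21  (struct: FPMUL busy until I2 writes@9; RAW R4: wait I3 write@14)
[I5] 15/22/25/26  (struct: FPADD busy until I3 writes@14; RAW R2: wait I4 write@21)
[I6] 27/28/31/32  (struct: FPADD busy until I5 writes@26)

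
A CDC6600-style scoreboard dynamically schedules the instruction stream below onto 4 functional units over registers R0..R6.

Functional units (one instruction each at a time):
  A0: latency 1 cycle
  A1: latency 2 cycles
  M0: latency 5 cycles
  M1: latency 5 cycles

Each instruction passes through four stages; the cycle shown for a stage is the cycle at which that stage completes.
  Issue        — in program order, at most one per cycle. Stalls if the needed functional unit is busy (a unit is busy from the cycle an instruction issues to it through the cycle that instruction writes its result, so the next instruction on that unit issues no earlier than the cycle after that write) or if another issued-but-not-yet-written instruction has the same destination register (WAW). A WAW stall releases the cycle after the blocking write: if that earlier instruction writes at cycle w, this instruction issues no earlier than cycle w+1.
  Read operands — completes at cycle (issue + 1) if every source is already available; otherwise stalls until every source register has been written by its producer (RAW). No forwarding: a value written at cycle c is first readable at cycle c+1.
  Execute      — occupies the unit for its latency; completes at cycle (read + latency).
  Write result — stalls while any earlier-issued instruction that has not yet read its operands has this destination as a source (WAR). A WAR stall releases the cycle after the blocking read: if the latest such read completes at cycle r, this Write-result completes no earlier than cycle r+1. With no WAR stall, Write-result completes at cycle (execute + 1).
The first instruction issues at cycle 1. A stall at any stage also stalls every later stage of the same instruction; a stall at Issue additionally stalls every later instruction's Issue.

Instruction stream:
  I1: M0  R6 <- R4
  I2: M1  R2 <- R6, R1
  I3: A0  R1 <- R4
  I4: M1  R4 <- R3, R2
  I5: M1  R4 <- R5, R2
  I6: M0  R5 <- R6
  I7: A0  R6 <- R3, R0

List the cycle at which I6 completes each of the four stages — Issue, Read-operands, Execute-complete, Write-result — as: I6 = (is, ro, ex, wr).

t=1  I1 issues→M0
t=2  I1 reads · I2 issues→M1
t=3  I3 issues→A0
t=4  I3 reads
t=5  I3 exec-done
t=7  I1 exec-done
t=8  I1 writes R6
t=9  I2 reads
t=10  I3 writes R1
t=14  I2 exec-done
t=15  I2 writes R2
t=16  I4 issues→M1
t=17  I4 reads
t=22  I4 exec-done
t=23  I4 writes R4
t=24  I5 issues→M1
t=25  I5 reads · I6 issues→M0
t=26  I6 reads · I7 issues→A0
t=27  I7 reads
t=28  I7 exec-done
t=29  I7 writes R6
t=30  I5 exec-done
t=31  I5 writes R4 · I6 exec-done
t=32  I6 writes R5

I6 = (25, 26, 31, 32)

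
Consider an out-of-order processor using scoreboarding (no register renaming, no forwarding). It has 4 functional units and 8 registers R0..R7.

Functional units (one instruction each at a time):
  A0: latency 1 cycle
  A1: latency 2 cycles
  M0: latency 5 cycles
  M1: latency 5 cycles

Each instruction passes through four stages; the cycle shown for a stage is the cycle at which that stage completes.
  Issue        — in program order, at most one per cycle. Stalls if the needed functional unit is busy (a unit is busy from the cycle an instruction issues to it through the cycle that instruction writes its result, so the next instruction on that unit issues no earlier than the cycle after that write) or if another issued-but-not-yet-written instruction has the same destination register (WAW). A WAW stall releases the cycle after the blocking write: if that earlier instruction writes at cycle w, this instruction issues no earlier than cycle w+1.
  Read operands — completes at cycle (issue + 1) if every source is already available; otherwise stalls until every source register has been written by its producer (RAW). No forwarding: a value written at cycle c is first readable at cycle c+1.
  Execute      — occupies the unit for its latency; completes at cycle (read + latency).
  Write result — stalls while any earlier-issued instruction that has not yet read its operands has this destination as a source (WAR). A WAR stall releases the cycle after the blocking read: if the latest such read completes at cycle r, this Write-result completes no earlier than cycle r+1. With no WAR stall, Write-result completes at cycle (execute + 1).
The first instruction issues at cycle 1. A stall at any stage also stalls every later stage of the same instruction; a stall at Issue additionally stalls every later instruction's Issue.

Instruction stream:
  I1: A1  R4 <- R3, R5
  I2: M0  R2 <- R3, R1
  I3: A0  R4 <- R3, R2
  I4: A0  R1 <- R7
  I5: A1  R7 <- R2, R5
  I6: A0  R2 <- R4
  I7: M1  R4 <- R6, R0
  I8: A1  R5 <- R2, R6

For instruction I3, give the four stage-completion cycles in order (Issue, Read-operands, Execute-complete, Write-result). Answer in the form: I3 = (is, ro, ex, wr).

t=1  I1→A1
t=2  I1 RO, I2→M0
t=3  I2 RO
t=4  I1 EX
t=5  I1 WR R4
t=6  I3→A0
t=8  I2 EX
t=9  I2 WR R2
t=10  I3 RO
t=11  I3 EX
t=12  I3 WR R4
t=13  I4→A0
t=14  I4 RO, I5→A1
t=15  I4 EX, I5 RO
t=16  I4 WR R1
t=17  I5 EX, I6→A0
t=18  I5 WR R7, I6 RO, I7→M1
t=19  I6 EX, I7 RO, I8→A1
t=20  I6 WR R2
t=21  I8 RO
t=23  I8 EX
t=24  I7 EX, I8 WR R5
t=25  I7 WR R4

I3 = (6, 10, 11, 12)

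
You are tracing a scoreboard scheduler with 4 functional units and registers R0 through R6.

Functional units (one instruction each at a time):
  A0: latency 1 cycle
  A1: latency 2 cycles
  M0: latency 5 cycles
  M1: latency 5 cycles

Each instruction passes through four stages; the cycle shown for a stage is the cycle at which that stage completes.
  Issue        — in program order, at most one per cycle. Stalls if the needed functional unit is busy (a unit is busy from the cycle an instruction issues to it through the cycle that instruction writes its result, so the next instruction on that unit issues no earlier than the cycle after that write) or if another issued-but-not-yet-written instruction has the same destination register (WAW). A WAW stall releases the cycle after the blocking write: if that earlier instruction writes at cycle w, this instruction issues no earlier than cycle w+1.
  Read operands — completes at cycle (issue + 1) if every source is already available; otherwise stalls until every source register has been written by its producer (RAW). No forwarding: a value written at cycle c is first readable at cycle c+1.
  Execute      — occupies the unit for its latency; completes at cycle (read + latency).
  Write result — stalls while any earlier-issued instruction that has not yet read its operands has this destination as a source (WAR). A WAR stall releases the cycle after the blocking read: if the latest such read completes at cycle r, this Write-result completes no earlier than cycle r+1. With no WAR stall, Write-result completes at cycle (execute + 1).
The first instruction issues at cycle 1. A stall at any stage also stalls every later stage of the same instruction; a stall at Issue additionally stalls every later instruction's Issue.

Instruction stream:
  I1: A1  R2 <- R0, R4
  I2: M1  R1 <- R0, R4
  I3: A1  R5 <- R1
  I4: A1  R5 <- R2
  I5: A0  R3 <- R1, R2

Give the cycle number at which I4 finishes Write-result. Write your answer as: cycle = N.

1) issue 1, read 2, done 4, write 5
2) issue 2, read 3, done 8, write 9
3) issue 6, read 10, done 12, write 13  <struct: A1 busy until I1 writes@5 / RAW R1: wait I2 write@9>
4) issue 14, read 15, done 17, write 18  <struct: A1 busy until I3 writes@13>
5) issue 15, read 16, done 17, write 18

cycle = 18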